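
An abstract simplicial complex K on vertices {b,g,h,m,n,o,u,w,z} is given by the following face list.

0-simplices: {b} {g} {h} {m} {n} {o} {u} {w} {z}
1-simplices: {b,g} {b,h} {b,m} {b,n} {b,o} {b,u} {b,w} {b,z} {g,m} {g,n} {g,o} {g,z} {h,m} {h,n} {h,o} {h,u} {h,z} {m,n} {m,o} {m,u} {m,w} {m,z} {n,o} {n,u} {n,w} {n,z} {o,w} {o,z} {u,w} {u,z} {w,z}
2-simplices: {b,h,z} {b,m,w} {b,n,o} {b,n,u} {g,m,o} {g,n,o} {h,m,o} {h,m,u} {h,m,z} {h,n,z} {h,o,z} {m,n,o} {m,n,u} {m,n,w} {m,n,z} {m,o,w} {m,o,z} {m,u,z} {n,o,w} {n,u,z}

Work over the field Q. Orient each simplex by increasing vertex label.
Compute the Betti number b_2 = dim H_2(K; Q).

b_2=3

n_0=9 n_1=31 n_2=20  [Q]
∂1: piv[bg,bh,bm,bn,bo,bu,bw,bz] rk=8  ker:gm,gn,go,gz,hm,hn,ho,hu,hz,mn,mo,mu,mw,mz,no,nu,nw,nz,ow,oz,uw,uz,wz
∂2: piv[bhz,bmw,bno,bnu,gmo,gno,hmo,hmu,hmz,hnz,hoz,mno,mnu,mnw,mnz,mow,muz] rk=17  ker:moz,now,nuz
b_2=(20−17)−0=3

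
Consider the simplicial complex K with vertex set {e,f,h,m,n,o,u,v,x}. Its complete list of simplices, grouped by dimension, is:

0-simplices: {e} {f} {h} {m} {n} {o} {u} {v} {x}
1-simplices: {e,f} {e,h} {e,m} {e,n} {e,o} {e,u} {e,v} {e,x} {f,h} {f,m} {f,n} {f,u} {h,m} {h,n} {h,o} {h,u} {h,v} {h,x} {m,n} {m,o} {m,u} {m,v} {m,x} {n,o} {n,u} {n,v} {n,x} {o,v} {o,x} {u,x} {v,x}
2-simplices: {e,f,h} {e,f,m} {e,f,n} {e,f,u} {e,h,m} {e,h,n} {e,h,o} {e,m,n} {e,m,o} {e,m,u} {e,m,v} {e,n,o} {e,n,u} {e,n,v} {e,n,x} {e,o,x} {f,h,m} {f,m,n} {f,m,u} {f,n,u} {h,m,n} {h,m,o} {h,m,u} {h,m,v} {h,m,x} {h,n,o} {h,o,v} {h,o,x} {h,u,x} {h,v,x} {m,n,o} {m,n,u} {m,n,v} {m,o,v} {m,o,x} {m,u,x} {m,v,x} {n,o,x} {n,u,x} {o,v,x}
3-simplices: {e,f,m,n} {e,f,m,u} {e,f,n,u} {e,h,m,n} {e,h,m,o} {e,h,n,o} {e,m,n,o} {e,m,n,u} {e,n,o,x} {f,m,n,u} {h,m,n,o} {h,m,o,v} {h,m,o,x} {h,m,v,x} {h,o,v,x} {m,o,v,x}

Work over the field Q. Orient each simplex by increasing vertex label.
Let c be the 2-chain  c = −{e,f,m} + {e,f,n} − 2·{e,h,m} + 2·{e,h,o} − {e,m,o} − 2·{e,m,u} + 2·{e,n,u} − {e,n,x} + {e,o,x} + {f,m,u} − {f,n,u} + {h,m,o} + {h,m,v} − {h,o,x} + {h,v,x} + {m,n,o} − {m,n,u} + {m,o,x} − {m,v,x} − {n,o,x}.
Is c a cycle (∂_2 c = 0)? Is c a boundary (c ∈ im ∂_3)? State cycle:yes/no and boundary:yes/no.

n_0=9 n_1=31 n_2=40 n_3=16  [Q]
∂1: piv[ef,eh,em,en,eo,eu,ev,ex] rk=8  ker:fh,fm,fn,fu,hm,hn,ho,hu,hv,hx,mn,mo,mu,mv,mx,no,nu,nv,nx,ov,ox,ux,vx
∂2: piv[efh,efm,efn,efu,ehm,ehn,eho,emn,emo,emu,emv,eno,enu,env,enx,eox,hmu,hmv,hmx,hov,hox,hux,hvx] rk=23  ker:fhm,fmn,fmu,fnu,hmn,hmo,hno,mno,mnu,mnv,mov,mox,mux,mvx,nox,nux,ovx
∂3: piv[efmn,efmu,efnu,ehmn,ehmo,ehno,emno,emnu,enox,hmov,hmox,hmvx,hovx] rk=13  ker:fmnu,hmno,movx
∂2c = 0
c vs im∂3: reduces to 0 ⇒ boundary

cycle:yes boundary:yes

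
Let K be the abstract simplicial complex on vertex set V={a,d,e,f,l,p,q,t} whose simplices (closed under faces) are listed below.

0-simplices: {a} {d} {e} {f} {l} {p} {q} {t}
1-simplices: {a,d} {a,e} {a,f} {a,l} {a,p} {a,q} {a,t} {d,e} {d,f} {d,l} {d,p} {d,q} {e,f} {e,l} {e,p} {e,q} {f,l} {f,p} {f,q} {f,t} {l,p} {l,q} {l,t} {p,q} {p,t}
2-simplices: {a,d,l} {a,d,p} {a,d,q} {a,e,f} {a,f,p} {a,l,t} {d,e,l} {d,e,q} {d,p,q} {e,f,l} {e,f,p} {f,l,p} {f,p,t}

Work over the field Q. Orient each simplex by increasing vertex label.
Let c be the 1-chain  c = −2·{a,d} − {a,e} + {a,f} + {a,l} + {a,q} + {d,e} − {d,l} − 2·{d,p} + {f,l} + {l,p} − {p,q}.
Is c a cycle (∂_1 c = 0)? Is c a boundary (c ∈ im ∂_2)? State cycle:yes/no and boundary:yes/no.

cycle:yes boundary:no

n_0=8 n_1=25 n_2=13  [Q]
∂1: piv[ad,ae,af,al,ap,aq,at] rk=7  ker:de,df,dl,dp,dq,ef,el,ep,eq,fl,fp,fq,ft,lp,lq,lt,pq,pt
∂2: piv[adl,adp,adq,aef,afp,alt,del,deq,dpq,efl,efp,flp,fpt] rk=13
∂1c = 0
c vs im∂2: residual ≠ 0 ⇒ not boundary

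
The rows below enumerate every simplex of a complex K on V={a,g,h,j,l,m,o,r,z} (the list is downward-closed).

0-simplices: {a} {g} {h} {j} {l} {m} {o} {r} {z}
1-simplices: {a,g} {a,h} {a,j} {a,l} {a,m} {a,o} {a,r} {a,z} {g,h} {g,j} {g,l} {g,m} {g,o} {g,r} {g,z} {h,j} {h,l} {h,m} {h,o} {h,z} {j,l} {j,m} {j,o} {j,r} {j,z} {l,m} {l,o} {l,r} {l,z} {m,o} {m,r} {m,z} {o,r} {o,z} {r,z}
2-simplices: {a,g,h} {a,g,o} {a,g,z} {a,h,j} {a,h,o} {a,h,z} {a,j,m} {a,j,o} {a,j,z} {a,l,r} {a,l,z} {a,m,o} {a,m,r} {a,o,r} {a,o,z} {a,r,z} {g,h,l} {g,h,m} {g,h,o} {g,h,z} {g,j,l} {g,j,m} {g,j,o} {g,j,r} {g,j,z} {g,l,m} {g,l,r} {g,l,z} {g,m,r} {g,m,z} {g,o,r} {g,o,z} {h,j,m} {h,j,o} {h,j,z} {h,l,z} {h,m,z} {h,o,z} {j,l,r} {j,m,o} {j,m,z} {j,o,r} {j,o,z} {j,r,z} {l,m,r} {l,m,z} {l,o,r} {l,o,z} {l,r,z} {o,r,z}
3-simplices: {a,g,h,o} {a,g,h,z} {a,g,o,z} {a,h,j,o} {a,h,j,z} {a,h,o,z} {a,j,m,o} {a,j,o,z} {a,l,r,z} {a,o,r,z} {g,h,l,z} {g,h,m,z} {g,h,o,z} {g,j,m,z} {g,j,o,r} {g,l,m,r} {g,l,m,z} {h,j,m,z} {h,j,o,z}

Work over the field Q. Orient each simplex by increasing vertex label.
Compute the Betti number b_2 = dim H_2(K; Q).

n_0=9 n_1=35 n_2=50 n_3=19  [Q]
∂1: piv[ag,ah,aj,al,am,ao,ar,az] rk=8  ker:gh,gj,gl,gm,go,gr,gz,hj,hl,hm,ho,hz,jl,jm,jo,jr,jz,lm,lo,lr,lz,mo,mr,mz,or,oz,rz
∂2: piv[agh,ago,agz,ahj,aho,ahz,ajm,ajo,ajz,alr,alz,amo,amr,aor,aoz,arz,ghl,ghm,gjl,gjm,gjo,gjr,glm,glr,glz,gmz,lor] rk=27  ker:gho,ghz,gjz,gmr,gor,goz,hjm,hjo,hjz,hlz,hmz,hoz,jlr,jmo,jmz,jor,joz,jrz,lmr,lmz,loz,lrz,orz
∂3: piv[agho,aghz,agoz,ahjo,ahjz,ahoz,ajmo,ajoz,alrz,aorz,ghlz,ghmz,gjmz,gjor,glmr,glmz,hjmz] rk=17  ker:ghoz,hjoz
b_2=(50−27)−17=6

b_2=6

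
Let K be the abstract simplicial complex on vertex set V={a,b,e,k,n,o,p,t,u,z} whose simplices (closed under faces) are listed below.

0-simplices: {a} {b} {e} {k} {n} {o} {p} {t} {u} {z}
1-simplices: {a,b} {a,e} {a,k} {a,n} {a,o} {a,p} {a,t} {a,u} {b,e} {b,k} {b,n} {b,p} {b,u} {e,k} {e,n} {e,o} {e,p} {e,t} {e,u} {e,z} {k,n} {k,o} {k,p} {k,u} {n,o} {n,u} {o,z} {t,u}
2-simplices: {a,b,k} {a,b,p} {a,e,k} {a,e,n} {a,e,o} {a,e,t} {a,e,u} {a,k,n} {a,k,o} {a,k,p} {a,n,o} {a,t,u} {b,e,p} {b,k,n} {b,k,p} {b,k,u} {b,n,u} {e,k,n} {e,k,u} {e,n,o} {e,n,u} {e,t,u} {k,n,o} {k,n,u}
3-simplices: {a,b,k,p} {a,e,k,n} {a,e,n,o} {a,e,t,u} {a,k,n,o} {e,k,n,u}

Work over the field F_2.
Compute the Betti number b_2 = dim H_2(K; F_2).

n_0=10 n_1=28 n_2=24 n_3=6  [Z2]
∂1: piv[ab,ae,ak,an,ao,ap,at,au,ez] rk=9  ker:be,bk,bn,bp,bu,ek,en,eo,ep,et,eu,kn,ko,kp,ku,no,nu,oz,tu
∂2: piv[abk,abp,aek,aen,aeo,aet,aeu,akn,ako,akp,ano,atu,bep,bkn,bku,bnu,eku] rk=17  ker:bkp,ekn,eno,enu,etu,kno,knu
∂3: piv[abkp,aekn,aeno,aetu,akno,eknu] rk=6
b_2=(24−17)−6=1

b_2=1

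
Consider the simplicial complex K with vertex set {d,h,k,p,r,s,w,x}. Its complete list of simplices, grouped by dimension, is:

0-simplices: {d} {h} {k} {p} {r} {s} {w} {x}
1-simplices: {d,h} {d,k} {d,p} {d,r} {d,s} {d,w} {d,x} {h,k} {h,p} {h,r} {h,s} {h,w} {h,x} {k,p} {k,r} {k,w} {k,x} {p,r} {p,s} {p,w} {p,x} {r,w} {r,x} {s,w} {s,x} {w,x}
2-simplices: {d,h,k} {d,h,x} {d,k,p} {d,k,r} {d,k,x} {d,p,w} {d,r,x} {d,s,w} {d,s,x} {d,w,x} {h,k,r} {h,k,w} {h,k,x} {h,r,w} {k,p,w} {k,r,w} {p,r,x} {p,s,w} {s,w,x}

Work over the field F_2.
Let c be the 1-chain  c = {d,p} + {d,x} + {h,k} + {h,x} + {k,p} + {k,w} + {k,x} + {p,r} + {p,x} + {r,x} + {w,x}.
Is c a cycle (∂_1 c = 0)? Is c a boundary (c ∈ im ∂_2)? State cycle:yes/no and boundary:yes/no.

cycle:yes boundary:yes

n_0=8 n_1=26 n_2=19  [Z2]
∂1: piv[dh,dk,dp,dr,ds,dw,dx] rk=7  ker:hk,hp,hr,hs,hw,hx,kp,kr,kw,kx,pr,ps,pw,px,rw,rx,sw,sx,wx
∂2: piv[dhk,dhx,dkp,dkr,dkx,dpw,drx,dsw,dsx,dwx,hkr,hkw,hrw,kpw,prx,psw] rk=16  ker:hkx,krw,swx
∂1c = 0
c vs im∂2: reduces to 0 ⇒ boundary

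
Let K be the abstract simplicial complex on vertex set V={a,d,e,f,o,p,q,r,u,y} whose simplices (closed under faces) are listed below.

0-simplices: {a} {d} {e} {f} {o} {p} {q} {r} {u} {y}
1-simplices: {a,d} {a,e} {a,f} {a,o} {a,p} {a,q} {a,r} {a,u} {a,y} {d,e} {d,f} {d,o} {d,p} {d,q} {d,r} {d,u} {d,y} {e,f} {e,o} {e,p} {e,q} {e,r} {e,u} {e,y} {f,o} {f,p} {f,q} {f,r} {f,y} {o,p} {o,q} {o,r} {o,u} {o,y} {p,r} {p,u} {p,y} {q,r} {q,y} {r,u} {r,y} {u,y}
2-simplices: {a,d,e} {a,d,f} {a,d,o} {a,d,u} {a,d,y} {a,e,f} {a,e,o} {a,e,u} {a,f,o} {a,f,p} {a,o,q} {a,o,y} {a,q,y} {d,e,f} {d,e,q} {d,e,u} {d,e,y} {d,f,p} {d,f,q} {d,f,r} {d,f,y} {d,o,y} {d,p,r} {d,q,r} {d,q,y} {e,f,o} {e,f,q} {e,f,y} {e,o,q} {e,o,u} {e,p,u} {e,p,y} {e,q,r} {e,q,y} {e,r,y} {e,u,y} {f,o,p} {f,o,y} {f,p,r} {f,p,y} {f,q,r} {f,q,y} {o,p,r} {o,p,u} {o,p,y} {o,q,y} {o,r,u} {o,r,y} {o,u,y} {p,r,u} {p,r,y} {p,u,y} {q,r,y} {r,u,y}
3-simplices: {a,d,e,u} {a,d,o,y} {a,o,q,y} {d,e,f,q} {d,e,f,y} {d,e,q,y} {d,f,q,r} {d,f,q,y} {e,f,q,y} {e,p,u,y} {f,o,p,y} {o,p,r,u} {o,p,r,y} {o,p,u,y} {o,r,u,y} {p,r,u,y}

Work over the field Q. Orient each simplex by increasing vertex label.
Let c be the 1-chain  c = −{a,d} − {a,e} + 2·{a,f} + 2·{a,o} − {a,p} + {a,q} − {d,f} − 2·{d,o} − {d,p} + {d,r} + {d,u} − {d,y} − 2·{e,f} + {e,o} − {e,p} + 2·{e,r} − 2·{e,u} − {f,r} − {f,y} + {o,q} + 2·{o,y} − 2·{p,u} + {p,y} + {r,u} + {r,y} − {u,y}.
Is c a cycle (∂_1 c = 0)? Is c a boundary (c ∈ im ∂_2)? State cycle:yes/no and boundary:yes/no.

cycle:no boundary:no

n_0=10 n_1=42 n_2=54 n_3=16  [Q]
∂1: piv[ad,ae,af,ao,ap,aq,ar,au,ay] rk=9  ker:de,df,do,dp,dq,dr,du,dy,ef,eo,ep,eq,er,eu,ey,fo,fp,fq,fr,fy,op,oq,or,ou,oy,pr,pu,py,qr,qy,ru,ry,uy
∂2: piv[ade,adf,ado,adu,ady,aef,aeo,aeu,afo,afp,aoq,aoy,aqy,deq,dey,dfp,dfq,dfr,dfy,dpr,dqr,dqy,eou,epu,epy,eqr,ery,euy,fop,fpy,opr,oru] rk=32  ker:def,deu,doy,efo,efq,efy,eoq,eqy,foy,fpr,fqr,fqy,opu,opy,oqy,ory,ouy,pru,pry,puy,qry,ruy
∂3: piv[adeu,adoy,aoqy,defq,defy,deqy,dfqr,dfqy,epuy,fopy,opru,opry,opuy,oruy] rk=14  ker:efqy,pruy
∂1c = −2·{a} + 2·{d} + {e} + {f} − 2·{o} − 2·{p} + 2·{q} − {u} + {y}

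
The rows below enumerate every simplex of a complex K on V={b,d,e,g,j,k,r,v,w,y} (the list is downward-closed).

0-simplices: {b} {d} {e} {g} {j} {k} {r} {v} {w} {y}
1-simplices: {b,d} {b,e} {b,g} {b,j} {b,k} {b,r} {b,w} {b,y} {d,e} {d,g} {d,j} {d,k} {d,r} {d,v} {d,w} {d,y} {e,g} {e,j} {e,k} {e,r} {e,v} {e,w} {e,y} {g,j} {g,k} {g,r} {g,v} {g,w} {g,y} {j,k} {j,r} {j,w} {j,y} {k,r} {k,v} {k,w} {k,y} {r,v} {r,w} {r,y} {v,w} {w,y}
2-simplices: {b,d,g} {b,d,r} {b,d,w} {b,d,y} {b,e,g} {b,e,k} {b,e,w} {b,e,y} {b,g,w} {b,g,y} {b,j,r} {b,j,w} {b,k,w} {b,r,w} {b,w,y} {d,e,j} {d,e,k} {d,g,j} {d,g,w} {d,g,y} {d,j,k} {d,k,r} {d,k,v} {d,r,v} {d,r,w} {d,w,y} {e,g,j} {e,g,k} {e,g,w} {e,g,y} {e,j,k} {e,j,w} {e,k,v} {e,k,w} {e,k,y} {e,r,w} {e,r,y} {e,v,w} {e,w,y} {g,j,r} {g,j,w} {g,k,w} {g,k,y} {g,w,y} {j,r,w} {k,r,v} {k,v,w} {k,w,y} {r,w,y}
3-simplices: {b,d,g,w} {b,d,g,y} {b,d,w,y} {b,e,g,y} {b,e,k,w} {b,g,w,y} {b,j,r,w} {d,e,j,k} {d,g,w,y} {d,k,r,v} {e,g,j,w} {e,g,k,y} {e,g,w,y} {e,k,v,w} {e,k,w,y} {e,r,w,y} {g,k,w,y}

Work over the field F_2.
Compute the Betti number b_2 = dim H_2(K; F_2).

n_0=10 n_1=42 n_2=49 n_3=17  [Z2]
∂1: piv[bd,be,bg,bj,bk,br,bw,by,dv] rk=9  ker:de,dg,dj,dk,dr,dw,dy,eg,ej,ek,er,ev,ew,ey,gj,gk,gr,gv,gw,gy,jk,jr,jw,jy,kr,kv,kw,ky,rv,rw,ry,vw,wy
∂2: piv[bdg,bdr,bdw,bdy,beg,bek,bew,bey,bgw,bgy,bjr,bjw,bkw,brw,bwy,dej,dek,dgj,djk,dkr,dkv,drv,egj,egk,ejw,ekv,eky,erw,ery,evw,gjr] rk=31  ker:dgw,dgy,drw,dwy,egw,egy,ejk,ekw,ewy,gjw,gkw,gky,gwy,jrw,krv,kvw,kwy,rwy
∂3: piv[bdgw,bdgy,bdwy,begy,bekw,bgwy,bjrw,dejk,dkrv,egjw,egky,egwy,ekvw,ekwy,erwy,gkwy] rk=16  ker:dgwy
b_2=(49−31)−16=2

b_2=2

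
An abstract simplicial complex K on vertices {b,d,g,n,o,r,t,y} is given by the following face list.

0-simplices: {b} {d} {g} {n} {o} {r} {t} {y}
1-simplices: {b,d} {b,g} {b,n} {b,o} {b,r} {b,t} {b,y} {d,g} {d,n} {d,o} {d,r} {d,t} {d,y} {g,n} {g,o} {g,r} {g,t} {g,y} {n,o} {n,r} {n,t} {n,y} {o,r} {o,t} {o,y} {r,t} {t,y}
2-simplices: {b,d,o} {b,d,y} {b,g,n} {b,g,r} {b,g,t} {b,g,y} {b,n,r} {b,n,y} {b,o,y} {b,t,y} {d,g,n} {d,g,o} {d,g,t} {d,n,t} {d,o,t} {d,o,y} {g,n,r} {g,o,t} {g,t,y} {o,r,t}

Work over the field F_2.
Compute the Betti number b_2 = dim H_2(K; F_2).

b_2=4

n_0=8 n_1=27 n_2=20  [Z2]
∂1: piv[bd,bg,bn,bo,br,bt,by] rk=7  ker:dg,dn,do,dr,dt,dy,gn,go,gr,gt,gy,no,nr,nt,ny,or,ot,oy,rt,ty
∂2: piv[bdo,bdy,bgn,bgr,bgt,bgy,bnr,bny,boy,bty,dgn,dgo,dgt,dnt,dot,ort] rk=16  ker:doy,gnr,got,gty
b_2=(20−16)−0=4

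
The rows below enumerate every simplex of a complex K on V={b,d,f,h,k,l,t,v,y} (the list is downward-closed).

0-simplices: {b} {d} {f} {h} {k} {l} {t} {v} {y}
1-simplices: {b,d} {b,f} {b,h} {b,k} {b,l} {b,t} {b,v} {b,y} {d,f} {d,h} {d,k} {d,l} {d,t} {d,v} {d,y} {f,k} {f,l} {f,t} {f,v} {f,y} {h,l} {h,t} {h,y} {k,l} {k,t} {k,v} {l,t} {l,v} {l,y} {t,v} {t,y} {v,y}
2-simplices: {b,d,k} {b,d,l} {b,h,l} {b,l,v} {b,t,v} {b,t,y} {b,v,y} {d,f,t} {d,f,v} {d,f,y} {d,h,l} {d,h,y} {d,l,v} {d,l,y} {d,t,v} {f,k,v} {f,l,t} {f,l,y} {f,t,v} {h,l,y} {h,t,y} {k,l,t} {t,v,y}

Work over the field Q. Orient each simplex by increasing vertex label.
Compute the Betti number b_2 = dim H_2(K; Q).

b_2=3

n_0=9 n_1=32 n_2=23  [Q]
∂1: piv[bd,bf,bh,bk,bl,bt,bv,by] rk=8  ker:df,dh,dk,dl,dt,dv,dy,fk,fl,ft,fv,fy,hl,ht,hy,kl,kt,kv,lt,lv,ly,tv,ty,vy
∂2: piv[bdk,bdl,bhl,blv,btv,bty,bvy,dft,dfv,dfy,dhl,dhy,dlv,dly,dtv,fkv,flt,fly,hty,klt] rk=20  ker:ftv,hly,tvy
b_2=(23−20)−0=3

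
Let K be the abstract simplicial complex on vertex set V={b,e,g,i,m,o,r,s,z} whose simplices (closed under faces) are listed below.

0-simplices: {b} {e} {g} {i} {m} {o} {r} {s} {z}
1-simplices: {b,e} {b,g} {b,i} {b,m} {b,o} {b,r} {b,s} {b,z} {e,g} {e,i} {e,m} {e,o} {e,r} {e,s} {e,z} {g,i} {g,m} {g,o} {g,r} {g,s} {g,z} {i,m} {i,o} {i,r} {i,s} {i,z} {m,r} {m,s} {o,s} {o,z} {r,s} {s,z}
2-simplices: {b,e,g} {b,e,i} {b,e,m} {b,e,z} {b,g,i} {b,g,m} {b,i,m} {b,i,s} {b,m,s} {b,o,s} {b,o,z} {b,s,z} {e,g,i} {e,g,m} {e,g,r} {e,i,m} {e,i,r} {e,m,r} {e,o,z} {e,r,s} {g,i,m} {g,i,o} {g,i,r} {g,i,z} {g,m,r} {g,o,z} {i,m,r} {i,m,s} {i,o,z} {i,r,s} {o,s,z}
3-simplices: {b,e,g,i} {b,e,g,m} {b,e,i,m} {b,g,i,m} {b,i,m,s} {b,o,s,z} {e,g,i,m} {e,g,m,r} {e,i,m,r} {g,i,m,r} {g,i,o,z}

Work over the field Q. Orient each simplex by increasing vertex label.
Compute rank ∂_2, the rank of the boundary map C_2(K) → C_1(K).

rank∂_2=21

n_0=9 n_1=32 n_2=31 n_3=11  [Q]
∂1: piv[be,bg,bi,bm,bo,br,bs,bz] rk=8  ker:eg,ei,em,eo,er,es,ez,gi,gm,go,gr,gs,gz,im,io,ir,is,iz,mr,ms,os,oz,rs,sz
∂2: piv[beg,bei,bem,bez,bgi,bgm,bim,bis,bms,bos,boz,bsz,egr,eir,emr,eoz,ers,gio,giz,goz,irs] rk=21  ker:egi,egm,eim,gim,gir,gmr,imr,ims,ioz,osz
∂3: piv[begi,begm,beim,bgim,bims,bosz,egmr,eimr,gimr,gioz] rk=10  ker:egim
rk∂_2=21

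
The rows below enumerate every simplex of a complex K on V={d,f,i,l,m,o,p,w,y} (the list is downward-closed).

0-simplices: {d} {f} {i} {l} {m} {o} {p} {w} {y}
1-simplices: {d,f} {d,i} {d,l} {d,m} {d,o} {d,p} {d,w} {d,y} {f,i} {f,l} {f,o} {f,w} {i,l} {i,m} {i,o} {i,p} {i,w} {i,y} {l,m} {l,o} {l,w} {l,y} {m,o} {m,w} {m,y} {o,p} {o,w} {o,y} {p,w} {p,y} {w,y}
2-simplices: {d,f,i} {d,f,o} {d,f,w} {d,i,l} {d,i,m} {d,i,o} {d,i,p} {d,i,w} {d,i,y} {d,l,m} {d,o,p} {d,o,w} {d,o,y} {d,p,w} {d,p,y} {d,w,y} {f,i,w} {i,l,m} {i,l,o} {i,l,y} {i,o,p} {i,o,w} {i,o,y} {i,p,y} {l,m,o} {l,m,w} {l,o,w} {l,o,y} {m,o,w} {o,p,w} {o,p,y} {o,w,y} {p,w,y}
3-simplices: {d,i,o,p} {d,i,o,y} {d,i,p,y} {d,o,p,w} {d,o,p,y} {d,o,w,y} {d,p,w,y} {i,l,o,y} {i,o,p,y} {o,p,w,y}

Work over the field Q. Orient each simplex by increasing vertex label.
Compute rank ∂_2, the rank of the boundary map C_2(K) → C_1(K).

rank∂_2=21

n_0=9 n_1=31 n_2=33 n_3=10  [Q]
∂1: piv[df,di,dl,dm,do,dp,dw,dy] rk=8  ker:fi,fl,fo,fw,il,im,io,ip,iw,iy,lm,lo,lw,ly,mo,mw,my,op,ow,oy,pw,py,wy
∂2: piv[dfi,dfo,dfw,dil,dim,dio,dip,diw,diy,dlm,dop,dow,doy,dpw,dpy,dwy,ilo,ily,lmo,lmw,low] rk=21  ker:fiw,ilm,iop,iow,ioy,ipy,loy,mow,opw,opy,owy,pwy
∂3: piv[diop,dioy,dipy,dopw,dopy,dowy,dpwy,iloy] rk=8  ker:iopy,opwy
rk∂_2=21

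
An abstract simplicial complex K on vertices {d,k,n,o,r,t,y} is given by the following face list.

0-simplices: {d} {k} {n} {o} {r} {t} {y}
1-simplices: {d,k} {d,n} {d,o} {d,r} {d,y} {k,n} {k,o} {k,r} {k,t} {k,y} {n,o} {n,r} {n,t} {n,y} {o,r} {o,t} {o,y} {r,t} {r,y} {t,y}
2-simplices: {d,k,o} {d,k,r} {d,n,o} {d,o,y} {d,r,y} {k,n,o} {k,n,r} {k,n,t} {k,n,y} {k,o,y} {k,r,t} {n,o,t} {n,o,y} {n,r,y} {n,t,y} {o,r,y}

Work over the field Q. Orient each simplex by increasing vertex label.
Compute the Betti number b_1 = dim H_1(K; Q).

b_1=0

n_0=7 n_1=20 n_2=16  [Q]
∂1: piv[dk,dn,do,dr,dy,kt] rk=6  ker:kn,ko,kr,ky,no,nr,nt,ny,or,ot,oy,rt,ry,ty
∂2: piv[dko,dkr,dno,doy,dry,kno,knr,knt,kny,koy,krt,not,nty,ory] rk=14  ker:noy,nry
b_1=(20−6)−14=0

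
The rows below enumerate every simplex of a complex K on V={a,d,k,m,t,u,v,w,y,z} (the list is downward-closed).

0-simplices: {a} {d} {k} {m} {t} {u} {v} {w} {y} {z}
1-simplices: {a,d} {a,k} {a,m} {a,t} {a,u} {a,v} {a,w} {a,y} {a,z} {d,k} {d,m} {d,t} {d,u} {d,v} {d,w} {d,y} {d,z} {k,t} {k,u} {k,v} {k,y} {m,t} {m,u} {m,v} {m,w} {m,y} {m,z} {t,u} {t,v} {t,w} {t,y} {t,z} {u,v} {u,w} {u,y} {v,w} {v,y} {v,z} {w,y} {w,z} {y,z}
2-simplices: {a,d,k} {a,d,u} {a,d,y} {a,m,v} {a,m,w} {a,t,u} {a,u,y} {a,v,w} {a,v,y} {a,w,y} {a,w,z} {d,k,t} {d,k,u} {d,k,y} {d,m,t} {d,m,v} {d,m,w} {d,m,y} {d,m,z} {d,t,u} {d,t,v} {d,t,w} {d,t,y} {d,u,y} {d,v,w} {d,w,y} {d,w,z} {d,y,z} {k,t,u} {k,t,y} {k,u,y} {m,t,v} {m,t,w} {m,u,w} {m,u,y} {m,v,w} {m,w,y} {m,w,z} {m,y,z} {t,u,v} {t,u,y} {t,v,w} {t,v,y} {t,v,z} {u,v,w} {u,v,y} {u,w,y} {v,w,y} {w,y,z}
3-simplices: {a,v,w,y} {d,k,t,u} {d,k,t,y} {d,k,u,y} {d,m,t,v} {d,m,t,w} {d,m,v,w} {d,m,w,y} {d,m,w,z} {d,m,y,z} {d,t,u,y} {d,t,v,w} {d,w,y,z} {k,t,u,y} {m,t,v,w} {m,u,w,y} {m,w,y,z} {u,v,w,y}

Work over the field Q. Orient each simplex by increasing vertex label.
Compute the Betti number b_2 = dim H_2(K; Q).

n_0=10 n_1=41 n_2=49 n_3=18  [Q]
∂1: piv[ad,ak,am,at,au,av,aw,ay,az] rk=9  ker:dk,dm,dt,du,dv,dw,dy,dz,kt,ku,kv,ky,mt,mu,mv,mw,my,mz,tu,tv,tw,ty,tz,uv,uw,uy,vw,vy,vz,wy,wz,yz
∂2: piv[adk,adu,ady,amv,amw,atu,auy,avw,avy,awy,awz,dkt,dku,dky,dmt,dmv,dmw,dmy,dmz,dtu,dtv,dtw,dty,dwy,dwz,dyz,muw,muy,tuv,tvz] rk=30  ker:duy,dvw,ktu,kty,kuy,mtv,mtw,mvw,mwy,mwz,myz,tuy,tvw,tvy,uvw,uvy,uwy,vwy,wyz
∂3: piv[avwy,dktu,dkty,dkuy,dmtv,dmtw,dmvw,dmwy,dmwz,dmyz,dtuy,dtvw,dwyz,muwy,uvwy] rk=15  ker:ktuy,mtvw,mwyz
b_2=(49−30)−15=4

b_2=4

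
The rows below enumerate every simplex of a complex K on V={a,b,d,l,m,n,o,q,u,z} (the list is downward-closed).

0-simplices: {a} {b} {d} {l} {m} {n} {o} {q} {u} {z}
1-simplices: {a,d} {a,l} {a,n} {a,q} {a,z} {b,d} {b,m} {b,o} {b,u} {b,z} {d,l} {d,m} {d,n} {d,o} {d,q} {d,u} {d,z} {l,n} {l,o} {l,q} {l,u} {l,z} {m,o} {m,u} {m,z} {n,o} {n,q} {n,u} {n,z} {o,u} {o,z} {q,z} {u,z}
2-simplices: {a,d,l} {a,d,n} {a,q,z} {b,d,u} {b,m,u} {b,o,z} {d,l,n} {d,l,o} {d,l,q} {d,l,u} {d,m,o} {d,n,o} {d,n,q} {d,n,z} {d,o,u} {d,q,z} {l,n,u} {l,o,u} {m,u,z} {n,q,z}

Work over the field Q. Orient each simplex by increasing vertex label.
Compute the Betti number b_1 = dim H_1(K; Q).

n_0=10 n_1=33 n_2=20  [Q]
∂1: piv[ad,al,an,aq,az,bd,bm,bo,bu] rk=9  ker:bz,dl,dm,dn,do,dq,du,dz,ln,lo,lq,lu,lz,mo,mu,mz,no,nq,nu,nz,ou,oz,qz,uz
∂2: piv[adl,adn,aqz,bdu,bmu,boz,dln,dlo,dlq,dlu,dmo,dno,dnq,dnz,dou,dqz,lnu,muz] rk=18  ker:lou,nqz
b_1=(33−9)−18=6

b_1=6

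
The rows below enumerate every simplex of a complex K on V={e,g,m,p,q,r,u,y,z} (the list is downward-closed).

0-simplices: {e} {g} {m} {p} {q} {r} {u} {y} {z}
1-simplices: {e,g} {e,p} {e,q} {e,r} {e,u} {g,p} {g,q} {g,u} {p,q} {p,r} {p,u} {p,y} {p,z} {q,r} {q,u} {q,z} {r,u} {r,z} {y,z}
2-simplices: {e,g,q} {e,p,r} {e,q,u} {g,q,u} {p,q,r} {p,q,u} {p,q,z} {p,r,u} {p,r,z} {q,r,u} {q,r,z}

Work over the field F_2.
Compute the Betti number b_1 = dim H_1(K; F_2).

b_1=3

n_0=9 n_1=19 n_2=11  [Z2]
∂1: piv[eg,ep,eq,er,eu,py,pz] rk=7  ker:gp,gq,gu,pq,pr,pu,qr,qu,qz,ru,rz,yz
∂2: piv[egq,epr,equ,gqu,pqr,pqu,pqz,pru,prz] rk=9  ker:qru,qrz
b_1=(19−7)−9=3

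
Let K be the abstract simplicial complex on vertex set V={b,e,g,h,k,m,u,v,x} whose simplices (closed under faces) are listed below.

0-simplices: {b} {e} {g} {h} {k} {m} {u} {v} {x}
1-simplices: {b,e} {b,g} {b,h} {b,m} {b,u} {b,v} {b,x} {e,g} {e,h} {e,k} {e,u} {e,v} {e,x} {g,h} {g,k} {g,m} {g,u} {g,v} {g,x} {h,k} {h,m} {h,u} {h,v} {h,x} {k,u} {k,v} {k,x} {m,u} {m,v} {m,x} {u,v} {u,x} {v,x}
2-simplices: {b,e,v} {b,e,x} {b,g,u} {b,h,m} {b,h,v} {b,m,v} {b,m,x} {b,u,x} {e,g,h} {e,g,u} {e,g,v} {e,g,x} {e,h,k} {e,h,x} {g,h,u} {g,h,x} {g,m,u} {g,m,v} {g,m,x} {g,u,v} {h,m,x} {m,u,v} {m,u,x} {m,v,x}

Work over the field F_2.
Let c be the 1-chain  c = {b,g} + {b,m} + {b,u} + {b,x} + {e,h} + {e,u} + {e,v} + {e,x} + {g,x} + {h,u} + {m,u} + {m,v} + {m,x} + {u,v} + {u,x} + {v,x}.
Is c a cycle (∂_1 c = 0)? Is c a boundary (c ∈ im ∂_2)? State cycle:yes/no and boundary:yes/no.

n_0=9 n_1=33 n_2=24  [Z2]
∂1: piv[be,bg,bh,bm,bu,bv,bx,ek] rk=8  ker:eg,eh,eu,ev,ex,gh,gk,gm,gu,gv,gx,hk,hm,hu,hv,hx,ku,kv,kx,mu,mv,mx,uv,ux,vx
∂2: piv[bev,bex,bgu,bhm,bhv,bmv,bmx,bux,egh,egu,egv,egx,ehk,ehx,ghu,gmu,gmv,guv,hmx,mux,mvx] rk=21  ker:ghx,gmx,muv
∂1c = 0
c vs im∂2: reduces to 0 ⇒ boundary

cycle:yes boundary:yes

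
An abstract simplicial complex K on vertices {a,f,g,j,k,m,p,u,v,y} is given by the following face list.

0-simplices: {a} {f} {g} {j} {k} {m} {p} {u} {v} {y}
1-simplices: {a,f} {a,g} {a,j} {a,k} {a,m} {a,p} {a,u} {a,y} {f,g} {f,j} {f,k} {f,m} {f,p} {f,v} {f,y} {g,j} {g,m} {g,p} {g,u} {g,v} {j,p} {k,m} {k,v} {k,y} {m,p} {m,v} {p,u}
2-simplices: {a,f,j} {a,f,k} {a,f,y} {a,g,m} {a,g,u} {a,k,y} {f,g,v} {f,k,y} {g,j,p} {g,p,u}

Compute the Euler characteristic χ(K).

χ(K)=-7

n_0=10 n_1=27 n_2=10
χ=+10−27+10=-7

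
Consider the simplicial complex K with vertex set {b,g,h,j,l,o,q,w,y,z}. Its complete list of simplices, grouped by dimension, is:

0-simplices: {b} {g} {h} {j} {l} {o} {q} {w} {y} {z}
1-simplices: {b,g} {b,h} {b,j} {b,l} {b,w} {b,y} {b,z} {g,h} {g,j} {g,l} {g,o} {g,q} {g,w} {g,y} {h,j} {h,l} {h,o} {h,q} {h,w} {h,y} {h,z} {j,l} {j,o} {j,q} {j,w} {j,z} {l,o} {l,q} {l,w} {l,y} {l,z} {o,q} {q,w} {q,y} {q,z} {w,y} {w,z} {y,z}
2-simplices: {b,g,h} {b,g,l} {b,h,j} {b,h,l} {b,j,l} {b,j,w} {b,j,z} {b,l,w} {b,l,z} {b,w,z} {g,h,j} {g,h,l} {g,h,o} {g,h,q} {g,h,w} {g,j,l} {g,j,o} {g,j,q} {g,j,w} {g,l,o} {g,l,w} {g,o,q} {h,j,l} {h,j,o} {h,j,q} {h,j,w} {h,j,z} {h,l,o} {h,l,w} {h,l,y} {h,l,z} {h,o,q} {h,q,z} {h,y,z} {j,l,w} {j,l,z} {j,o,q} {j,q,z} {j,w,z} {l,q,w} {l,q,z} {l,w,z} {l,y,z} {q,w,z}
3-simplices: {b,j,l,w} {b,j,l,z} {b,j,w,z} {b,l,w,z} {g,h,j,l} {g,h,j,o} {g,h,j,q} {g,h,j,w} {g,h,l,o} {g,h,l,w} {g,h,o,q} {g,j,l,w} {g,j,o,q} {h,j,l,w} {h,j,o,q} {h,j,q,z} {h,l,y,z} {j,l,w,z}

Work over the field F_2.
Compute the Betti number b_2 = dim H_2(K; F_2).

n_0=10 n_1=38 n_2=44 n_3=18  [Z2]
∂1: piv[bg,bh,bj,bl,bw,by,bz,go,gq] rk=9  ker:gh,gj,gl,gw,gy,hj,hl,ho,hq,hw,hy,hz,jl,jo,jq,jw,jz,lo,lq,lw,ly,lz,oq,qw,qy,qz,wy,wz,yz
∂2: piv[bgh,bgl,bhj,bhl,bjl,bjw,bjz,blw,blz,bwz,ghj,gho,ghq,ghw,gjo,gjq,gjw,glo,goq,hjz,hly,hqz,hyz,lqw,lqz] rk=25  ker:ghl,gjl,glw,hjl,hjo,hjq,hjw,hlo,hlw,hlz,hoq,jlw,jlz,joq,jqz,jwz,lwz,lyz,qwz
∂3: piv[bjlw,bjlz,bjwz,blwz,ghjl,ghjo,ghjq,ghjw,ghlo,ghlw,ghoq,gjlw,gjoq,hjqz,hlyz] rk=15  ker:hjlw,hjoq,jlwz
b_2=(44−25)−15=4

b_2=4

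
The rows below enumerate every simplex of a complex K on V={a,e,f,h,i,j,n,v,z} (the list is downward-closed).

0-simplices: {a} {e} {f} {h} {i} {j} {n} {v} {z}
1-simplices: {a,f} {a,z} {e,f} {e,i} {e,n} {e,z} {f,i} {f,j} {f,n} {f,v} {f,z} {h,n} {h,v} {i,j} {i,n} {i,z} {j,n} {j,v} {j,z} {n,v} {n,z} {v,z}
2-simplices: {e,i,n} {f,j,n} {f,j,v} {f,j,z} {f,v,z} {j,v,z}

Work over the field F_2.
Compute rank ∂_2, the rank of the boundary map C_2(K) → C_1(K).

n_0=9 n_1=22 n_2=6  [Z2]
∂1: piv[af,az,ef,ei,en,fj,fv,hn] rk=8  ker:ez,fi,fn,fz,hv,ij,in,iz,jn,jv,jz,nv,nz,vz
∂2: piv[ein,fjn,fjv,fjz,fvz] rk=5  ker:jvz
rk∂_2=5

rank∂_2=5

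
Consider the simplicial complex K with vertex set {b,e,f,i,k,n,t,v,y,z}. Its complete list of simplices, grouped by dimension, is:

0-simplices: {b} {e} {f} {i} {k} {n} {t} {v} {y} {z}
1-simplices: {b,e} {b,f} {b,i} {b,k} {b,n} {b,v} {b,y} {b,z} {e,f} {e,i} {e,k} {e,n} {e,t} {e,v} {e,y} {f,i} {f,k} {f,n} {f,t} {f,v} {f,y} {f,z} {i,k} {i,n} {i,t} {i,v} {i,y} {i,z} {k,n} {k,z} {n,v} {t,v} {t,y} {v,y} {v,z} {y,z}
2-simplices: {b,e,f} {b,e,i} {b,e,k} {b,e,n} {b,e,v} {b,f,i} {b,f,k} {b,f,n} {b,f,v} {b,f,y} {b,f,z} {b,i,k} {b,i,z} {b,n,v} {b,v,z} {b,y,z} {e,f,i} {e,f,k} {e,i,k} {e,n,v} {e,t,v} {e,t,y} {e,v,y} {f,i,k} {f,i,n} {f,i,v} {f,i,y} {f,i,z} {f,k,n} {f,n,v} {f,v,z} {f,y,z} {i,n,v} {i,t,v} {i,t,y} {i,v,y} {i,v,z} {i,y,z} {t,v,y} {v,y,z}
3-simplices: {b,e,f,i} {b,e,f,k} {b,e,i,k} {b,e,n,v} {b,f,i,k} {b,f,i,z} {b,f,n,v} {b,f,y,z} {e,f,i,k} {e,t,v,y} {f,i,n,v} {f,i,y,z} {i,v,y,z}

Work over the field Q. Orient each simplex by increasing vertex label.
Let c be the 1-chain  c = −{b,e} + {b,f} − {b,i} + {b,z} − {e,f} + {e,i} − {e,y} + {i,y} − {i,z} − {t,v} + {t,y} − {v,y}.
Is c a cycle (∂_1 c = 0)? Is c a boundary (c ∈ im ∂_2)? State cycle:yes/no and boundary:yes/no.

n_0=10 n_1=36 n_2=40 n_3=13  [Q]
∂1: piv[be,bf,bi,bk,bn,bv,by,bz,et] rk=9  ker:ef,ei,ek,en,ev,ey,fi,fk,fn,ft,fv,fy,fz,ik,in,it,iv,iy,iz,kn,kz,nv,tv,ty,vy,vz,yz
∂2: piv[bef,bei,bek,ben,bev,bfi,bfk,bfn,bfv,bfy,bfz,bik,biz,bnv,bvz,byz,etv,ety,evy,fin,fiv,fiy,fkn,itv,ity] rk=25  ker:efi,efk,eik,env,fik,fiz,fnv,fvz,fyz,inv,ivy,ivz,iyz,tvy,vyz
∂3: piv[befi,befk,beik,benv,bfik,bfiz,bfnv,bfyz,etvy,finv,fiyz,ivyz] rk=12  ker:efik
∂1c = 0
c vs im∂2: reduces to 0 ⇒ boundary

cycle:yes boundary:yes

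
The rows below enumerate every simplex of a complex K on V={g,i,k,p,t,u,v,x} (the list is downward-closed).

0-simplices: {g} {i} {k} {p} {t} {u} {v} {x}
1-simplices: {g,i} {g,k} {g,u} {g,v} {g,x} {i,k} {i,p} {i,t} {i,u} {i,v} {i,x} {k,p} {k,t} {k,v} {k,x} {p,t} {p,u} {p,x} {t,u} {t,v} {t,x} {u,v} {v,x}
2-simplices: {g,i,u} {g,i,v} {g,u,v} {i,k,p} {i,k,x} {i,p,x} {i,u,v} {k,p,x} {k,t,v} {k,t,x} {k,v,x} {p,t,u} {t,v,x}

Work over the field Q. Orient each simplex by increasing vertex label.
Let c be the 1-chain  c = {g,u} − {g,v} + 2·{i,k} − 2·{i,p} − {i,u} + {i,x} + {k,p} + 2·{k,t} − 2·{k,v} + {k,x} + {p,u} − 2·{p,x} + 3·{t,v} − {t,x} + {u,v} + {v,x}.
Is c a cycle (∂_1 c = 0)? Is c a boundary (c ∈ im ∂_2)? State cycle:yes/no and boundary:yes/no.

n_0=8 n_1=23 n_2=13  [Q]
∂1: piv[gi,gk,gu,gv,gx,ip,it] rk=7  ker:ik,iu,iv,ix,kp,kt,kv,kx,pt,pu,px,tu,tv,tx,uv,vx
∂2: piv[giu,giv,guv,ikp,ikx,ipx,ktv,ktx,kvx,ptu] rk=10  ker:iuv,kpx,tvx
∂1c = 0
c vs im∂2: residual ≠ 0 ⇒ not boundary

cycle:yes boundary:no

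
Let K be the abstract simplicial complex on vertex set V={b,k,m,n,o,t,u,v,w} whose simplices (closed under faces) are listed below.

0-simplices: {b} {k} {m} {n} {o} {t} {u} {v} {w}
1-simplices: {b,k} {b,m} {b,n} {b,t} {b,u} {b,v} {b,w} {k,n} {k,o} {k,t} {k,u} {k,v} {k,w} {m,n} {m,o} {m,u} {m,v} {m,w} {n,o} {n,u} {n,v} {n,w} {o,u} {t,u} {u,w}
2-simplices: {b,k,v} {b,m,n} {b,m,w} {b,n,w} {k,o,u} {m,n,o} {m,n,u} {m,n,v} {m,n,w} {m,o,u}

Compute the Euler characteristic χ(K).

n_0=9 n_1=25 n_2=10
χ=+9−25+10=-6

χ(K)=-6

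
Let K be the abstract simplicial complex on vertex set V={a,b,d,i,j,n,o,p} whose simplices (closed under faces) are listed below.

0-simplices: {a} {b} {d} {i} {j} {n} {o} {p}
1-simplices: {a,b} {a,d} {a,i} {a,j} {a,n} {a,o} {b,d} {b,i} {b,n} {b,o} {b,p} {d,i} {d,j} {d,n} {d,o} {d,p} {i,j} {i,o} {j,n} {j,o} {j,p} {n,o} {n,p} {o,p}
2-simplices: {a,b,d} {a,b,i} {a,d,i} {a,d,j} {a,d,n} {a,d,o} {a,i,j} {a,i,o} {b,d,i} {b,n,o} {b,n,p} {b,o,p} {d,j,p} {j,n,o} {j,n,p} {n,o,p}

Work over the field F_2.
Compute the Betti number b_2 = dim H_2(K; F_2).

b_2=2

n_0=8 n_1=24 n_2=16  [Z2]
∂1: piv[ab,ad,ai,aj,an,ao,bp] rk=7  ker:bd,bi,bn,bo,di,dj,dn,do,dp,ij,io,jn,jo,jp,no,np,op
∂2: piv[abd,abi,adi,adj,adn,ado,aij,aio,bno,bnp,bop,djp,jno,jnp] rk=14  ker:bdi,nop
b_2=(16−14)−0=2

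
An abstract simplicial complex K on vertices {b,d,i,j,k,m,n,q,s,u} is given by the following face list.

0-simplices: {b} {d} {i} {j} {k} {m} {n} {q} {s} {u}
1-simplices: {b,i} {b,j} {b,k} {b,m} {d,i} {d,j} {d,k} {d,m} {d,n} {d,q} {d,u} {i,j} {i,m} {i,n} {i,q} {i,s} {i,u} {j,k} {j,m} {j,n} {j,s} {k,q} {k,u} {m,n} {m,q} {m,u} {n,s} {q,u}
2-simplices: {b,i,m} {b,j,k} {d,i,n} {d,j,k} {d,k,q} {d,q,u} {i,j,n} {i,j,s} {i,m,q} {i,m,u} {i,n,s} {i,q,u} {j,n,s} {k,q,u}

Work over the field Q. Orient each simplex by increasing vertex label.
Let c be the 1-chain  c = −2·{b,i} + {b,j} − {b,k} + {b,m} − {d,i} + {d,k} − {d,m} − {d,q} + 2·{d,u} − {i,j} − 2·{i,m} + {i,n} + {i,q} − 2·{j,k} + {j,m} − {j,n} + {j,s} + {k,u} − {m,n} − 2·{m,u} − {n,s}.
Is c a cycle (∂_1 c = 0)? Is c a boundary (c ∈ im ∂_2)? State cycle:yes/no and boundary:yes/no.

cycle:no boundary:no

n_0=10 n_1=28 n_2=14  [Q]
∂1: piv[bi,bj,bk,bm,di,dn,dq,du,is] rk=9  ker:dj,dk,dm,ij,im,in,iq,iu,jk,jm,jn,js,kq,ku,mn,mq,mu,ns,qu
∂2: piv[bim,bjk,din,djk,dkq,dqu,ijn,ijs,imq,imu,ins,iqu,kqu] rk=13  ker:jns
∂1c = {b} − 2·{i} + {j} − 3·{k} + 2·{m} + {u}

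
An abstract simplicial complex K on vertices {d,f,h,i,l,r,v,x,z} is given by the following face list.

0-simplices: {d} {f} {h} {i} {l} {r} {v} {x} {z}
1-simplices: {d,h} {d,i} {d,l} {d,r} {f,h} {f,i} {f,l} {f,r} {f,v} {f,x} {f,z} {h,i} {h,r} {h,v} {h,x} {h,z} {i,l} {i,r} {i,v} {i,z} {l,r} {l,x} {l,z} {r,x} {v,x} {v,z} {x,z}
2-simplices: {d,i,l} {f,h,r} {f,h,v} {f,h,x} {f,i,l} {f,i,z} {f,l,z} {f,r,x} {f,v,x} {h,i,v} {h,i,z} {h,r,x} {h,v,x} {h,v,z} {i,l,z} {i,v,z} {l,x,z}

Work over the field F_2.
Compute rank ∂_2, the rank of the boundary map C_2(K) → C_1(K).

rank∂_2=13

n_0=9 n_1=27 n_2=17  [Z2]
∂1: piv[dh,di,dl,dr,fh,fv,fx,fz] rk=8  ker:fi,fl,fr,hi,hr,hv,hx,hz,il,ir,iv,iz,lr,lx,lz,rx,vx,vz,xz
∂2: piv[dil,fhr,fhv,fhx,fil,fiz,flz,frx,fvx,hiv,hiz,hvz,lxz] rk=13  ker:hrx,hvx,ilz,ivz
rk∂_2=13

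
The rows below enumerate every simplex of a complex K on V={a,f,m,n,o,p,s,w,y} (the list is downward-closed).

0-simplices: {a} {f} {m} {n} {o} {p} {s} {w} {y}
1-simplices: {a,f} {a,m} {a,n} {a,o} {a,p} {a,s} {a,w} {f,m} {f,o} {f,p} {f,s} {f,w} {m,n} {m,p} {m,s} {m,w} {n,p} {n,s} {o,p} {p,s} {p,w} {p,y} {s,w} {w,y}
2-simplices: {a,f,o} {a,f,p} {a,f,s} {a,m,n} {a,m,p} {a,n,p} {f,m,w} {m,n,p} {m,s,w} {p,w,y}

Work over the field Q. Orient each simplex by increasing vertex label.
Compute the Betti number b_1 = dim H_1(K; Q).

n_0=9 n_1=24 n_2=10  [Q]
∂1: piv[af,am,an,ao,ap,as,aw,py] rk=8  ker:fm,fo,fp,fs,fw,mn,mp,ms,mw,np,ns,op,ps,pw,sw,wy
∂2: piv[afo,afp,afs,amn,amp,anp,fmw,msw,pwy] rk=9  ker:mnp
b_1=(24−8)−9=7

b_1=7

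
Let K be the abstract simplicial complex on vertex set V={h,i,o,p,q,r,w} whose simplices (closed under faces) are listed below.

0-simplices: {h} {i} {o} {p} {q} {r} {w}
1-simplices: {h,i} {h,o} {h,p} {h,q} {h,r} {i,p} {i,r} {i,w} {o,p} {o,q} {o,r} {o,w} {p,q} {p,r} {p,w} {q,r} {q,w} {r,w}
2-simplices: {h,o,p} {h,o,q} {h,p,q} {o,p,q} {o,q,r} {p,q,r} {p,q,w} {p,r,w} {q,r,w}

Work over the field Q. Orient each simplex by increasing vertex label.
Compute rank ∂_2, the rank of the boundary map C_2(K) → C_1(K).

rank∂_2=7

n_0=7 n_1=18 n_2=9  [Q]
∂1: piv[hi,ho,hp,hq,hr,iw] rk=6  ker:ip,ir,op,oq,or,ow,pq,pr,pw,qr,qw,rw
∂2: piv[hop,hoq,hpq,oqr,pqr,pqw,prw] rk=7  ker:opq,qrw
rk∂_2=7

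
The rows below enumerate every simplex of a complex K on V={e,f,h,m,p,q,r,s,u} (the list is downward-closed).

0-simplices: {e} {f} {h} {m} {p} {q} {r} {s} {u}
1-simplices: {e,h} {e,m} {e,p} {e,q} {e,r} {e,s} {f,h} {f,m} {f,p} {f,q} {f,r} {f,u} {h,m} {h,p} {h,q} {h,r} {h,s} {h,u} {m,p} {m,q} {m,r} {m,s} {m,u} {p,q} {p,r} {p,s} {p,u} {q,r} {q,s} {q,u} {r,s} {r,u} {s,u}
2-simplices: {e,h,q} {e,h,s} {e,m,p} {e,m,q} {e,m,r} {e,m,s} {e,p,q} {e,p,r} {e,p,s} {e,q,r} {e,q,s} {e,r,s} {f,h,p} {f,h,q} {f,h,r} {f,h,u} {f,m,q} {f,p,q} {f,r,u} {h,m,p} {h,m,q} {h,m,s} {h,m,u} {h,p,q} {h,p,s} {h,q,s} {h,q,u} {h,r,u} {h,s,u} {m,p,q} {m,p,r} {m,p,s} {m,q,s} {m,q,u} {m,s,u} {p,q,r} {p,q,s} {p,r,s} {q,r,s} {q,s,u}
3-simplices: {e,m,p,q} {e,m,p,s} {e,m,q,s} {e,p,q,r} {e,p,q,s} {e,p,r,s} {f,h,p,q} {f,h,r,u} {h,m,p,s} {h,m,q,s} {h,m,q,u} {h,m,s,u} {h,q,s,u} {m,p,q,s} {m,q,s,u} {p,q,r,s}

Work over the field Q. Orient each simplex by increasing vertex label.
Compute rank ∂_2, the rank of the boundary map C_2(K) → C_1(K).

rank∂_2=23

n_0=9 n_1=33 n_2=40 n_3=16  [Q]
∂1: piv[eh,em,ep,eq,er,es,fh,fu] rk=8  ker:fm,fp,fq,fr,hm,hp,hq,hr,hs,hu,mp,mq,mr,ms,mu,pq,pr,ps,pu,qr,qs,qu,rs,ru,su
∂2: piv[ehq,ehs,emp,emq,emr,ems,epq,epr,eps,eqr,eqs,ers,fhp,fhq,fhr,fhu,fmq,fpq,fru,hmp,hmu,hqu,hsu] rk=23  ker:hmq,hms,hpq,hps,hqs,hru,mpq,mpr,mps,mqs,mqu,msu,pqr,pqs,prs,qrs,qsu
∂3: piv[empq,emps,emqs,epqr,epqs,eprs,fhpq,fhru,hmps,hmqs,hmqu,hmsu,hqsu,pqrs] rk=14  ker:mpqs,mqsu
rk∂_2=23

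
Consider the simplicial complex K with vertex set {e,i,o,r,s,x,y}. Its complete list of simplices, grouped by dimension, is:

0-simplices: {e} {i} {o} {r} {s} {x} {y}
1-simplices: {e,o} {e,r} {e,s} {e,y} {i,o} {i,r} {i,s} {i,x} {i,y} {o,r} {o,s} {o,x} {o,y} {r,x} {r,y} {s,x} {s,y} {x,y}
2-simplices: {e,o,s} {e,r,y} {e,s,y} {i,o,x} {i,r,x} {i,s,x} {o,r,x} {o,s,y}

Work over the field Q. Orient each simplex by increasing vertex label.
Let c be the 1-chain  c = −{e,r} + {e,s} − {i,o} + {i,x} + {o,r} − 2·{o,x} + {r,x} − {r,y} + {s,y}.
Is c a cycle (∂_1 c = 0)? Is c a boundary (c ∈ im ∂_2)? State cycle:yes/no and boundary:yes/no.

cycle:yes boundary:yes

n_0=7 n_1=18 n_2=8  [Q]
∂1: piv[eo,er,es,ey,io,ix] rk=6  ker:ir,is,iy,or,os,ox,oy,rx,ry,sx,sy,xy
∂2: piv[eos,ery,esy,iox,irx,isx,orx,osy] rk=8
∂1c = 0
c vs im∂2: reduces to 0 ⇒ boundary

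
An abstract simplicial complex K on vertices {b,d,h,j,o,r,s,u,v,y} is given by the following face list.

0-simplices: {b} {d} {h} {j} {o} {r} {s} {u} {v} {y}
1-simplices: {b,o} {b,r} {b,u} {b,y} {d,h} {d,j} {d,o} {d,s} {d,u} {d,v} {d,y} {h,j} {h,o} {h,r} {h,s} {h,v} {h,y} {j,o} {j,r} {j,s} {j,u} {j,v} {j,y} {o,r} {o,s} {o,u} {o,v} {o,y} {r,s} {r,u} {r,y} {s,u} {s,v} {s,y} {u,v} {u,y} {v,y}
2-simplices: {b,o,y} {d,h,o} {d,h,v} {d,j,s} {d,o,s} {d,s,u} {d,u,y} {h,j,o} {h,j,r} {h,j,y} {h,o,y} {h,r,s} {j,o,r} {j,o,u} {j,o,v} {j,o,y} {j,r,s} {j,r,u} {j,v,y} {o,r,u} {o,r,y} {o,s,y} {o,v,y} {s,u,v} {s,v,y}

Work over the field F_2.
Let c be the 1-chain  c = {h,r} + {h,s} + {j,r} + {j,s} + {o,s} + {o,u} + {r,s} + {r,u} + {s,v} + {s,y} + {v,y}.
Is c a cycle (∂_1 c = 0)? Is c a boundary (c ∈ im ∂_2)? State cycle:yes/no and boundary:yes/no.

cycle:yes boundary:no

n_0=10 n_1=37 n_2=25  [Z2]
∂1: piv[bo,br,bu,by,dh,dj,do,ds,dv] rk=9  ker:du,dy,hj,ho,hr,hs,hv,hy,jo,jr,js,ju,jv,jy,or,os,ou,ov,oy,rs,ru,ry,su,sv,sy,uv,uy,vy
∂2: piv[boy,dho,dhv,djs,dos,dsu,duy,hjo,hjr,hjy,hoy,hrs,jor,jou,jov,jrs,jru,jvy,ory,osy,suv,svy] rk=22  ker:joy,oru,ovy
∂1c = 0
c vs im∂2: residual ≠ 0 ⇒ not boundary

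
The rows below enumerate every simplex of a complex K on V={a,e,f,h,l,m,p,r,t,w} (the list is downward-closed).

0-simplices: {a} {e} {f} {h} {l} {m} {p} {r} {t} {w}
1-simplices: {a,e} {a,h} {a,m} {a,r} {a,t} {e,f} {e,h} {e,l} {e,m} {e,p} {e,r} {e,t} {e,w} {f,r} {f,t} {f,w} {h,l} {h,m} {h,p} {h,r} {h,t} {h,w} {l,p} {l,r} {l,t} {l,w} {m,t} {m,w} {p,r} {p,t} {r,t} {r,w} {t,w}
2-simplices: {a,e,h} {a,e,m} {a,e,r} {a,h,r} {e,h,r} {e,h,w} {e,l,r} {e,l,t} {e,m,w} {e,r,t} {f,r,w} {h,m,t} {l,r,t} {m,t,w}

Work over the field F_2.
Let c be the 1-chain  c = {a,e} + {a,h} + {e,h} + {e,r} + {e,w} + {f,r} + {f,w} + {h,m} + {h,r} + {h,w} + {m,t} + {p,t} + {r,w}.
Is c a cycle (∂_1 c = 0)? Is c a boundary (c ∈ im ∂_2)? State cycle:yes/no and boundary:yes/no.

n_0=10 n_1=33 n_2=14  [Z2]
∂1: piv[ae,ah,am,ar,at,ef,el,ep,ew] rk=9  ker:eh,em,er,et,fr,ft,fw,hl,hm,hp,hr,ht,hw,lp,lr,lt,lw,mt,mw,pr,pt,rt,rw,tw
∂2: piv[aeh,aem,aer,ahr,ehw,elr,elt,emw,ert,frw,hmt,mtw] rk=12  ker:ehr,lrt
∂1c = {h} + {p}

cycle:no boundary:no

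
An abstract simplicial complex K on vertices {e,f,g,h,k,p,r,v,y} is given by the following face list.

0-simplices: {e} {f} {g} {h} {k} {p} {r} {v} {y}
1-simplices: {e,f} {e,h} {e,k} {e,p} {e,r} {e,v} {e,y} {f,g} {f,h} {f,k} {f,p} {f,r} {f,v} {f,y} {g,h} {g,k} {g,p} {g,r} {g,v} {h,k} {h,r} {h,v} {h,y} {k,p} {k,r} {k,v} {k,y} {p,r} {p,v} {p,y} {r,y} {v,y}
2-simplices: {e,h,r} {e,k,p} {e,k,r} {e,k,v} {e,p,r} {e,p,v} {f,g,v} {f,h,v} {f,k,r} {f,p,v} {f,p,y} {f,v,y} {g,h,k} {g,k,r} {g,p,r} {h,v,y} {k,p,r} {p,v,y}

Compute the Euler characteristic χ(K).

χ(K)=-5

n_0=9 n_1=32 n_2=18
χ=+9−32+18=-5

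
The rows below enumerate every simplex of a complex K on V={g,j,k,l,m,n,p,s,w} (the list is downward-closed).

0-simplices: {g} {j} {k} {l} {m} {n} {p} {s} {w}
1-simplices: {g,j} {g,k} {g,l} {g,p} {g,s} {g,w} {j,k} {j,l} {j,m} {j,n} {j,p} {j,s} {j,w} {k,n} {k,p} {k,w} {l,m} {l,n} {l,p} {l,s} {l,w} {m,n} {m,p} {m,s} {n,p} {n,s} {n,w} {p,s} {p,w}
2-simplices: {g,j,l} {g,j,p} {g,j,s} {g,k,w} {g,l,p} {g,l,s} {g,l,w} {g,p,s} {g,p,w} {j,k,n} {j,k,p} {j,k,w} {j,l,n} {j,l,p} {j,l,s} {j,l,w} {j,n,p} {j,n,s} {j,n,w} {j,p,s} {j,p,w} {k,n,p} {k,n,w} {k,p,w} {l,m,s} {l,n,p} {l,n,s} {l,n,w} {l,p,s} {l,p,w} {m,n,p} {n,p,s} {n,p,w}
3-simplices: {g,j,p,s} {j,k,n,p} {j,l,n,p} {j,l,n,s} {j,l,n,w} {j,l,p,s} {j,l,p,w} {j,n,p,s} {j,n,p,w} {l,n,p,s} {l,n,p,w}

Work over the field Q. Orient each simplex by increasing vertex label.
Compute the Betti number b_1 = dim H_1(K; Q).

n_0=9 n_1=29 n_2=33 n_3=11  [Q]
∂1: piv[gj,gk,gl,gp,gs,gw,jm,jn] rk=8  ker:jk,jl,jp,js,jw,kn,kp,kw,lm,ln,lp,ls,lw,mn,mp,ms,np,ns,nw,ps,pw
∂2: piv[gjl,gjp,gjs,gkw,glp,gls,glw,gps,gpw,jkn,jkp,jkw,jln,jlw,jnp,jns,jnw,lms,mnp] rk=19  ker:jlp,jls,jps,jpw,knp,knw,kpw,lnp,lns,lnw,lps,lpw,nps,npw
∂3: piv[gjps,jknp,jlnp,jlns,jlnw,jlps,jlpw,jnps,jnpw] rk=9  ker:lnps,lnpw
b_1=(29−8)−19=2

b_1=2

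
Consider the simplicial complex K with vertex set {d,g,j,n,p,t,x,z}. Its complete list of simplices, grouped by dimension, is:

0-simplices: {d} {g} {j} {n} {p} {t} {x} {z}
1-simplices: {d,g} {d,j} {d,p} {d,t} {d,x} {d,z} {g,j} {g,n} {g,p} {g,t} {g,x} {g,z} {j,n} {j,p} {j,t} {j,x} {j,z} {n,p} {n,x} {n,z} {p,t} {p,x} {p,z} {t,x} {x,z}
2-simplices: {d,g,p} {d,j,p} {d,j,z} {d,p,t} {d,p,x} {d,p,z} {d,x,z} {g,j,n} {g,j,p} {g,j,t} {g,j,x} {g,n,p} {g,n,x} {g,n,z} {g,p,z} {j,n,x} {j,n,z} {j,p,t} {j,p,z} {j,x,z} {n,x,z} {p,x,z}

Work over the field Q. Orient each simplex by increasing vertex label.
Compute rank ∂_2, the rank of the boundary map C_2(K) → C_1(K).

n_0=8 n_1=25 n_2=22  [Q]
∂1: piv[dg,dj,dp,dt,dx,dz,gn] rk=7  ker:gj,gp,gt,gx,gz,jn,jp,jt,jx,jz,np,nx,nz,pt,px,pz,tx,xz
∂2: piv[dgp,djp,djz,dpt,dpx,dpz,dxz,gjn,gjp,gjt,gjx,gnp,gnx,gnz,gpz,jpt,jxz] rk=17  ker:jnx,jnz,jpz,nxz,pxz
rk∂_2=17

rank∂_2=17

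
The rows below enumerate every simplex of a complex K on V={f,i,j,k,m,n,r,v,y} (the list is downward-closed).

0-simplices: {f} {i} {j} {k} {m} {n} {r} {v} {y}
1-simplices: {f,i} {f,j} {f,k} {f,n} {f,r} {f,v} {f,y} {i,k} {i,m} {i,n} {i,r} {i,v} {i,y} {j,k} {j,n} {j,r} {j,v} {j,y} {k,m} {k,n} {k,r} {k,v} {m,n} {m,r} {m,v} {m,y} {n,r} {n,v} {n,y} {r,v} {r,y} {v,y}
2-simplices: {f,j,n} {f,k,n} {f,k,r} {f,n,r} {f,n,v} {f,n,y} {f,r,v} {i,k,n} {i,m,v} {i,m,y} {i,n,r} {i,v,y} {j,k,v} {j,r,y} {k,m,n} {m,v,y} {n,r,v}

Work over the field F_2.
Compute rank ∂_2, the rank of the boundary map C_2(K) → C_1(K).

rank∂_2=15

n_0=9 n_1=32 n_2=17  [Z2]
∂1: piv[fi,fj,fk,fn,fr,fv,fy,im] rk=8  ker:ik,in,ir,iv,iy,jk,jn,jr,jv,jy,km,kn,kr,kv,mn,mr,mv,my,nr,nv,ny,rv,ry,vy
∂2: piv[fjn,fkn,fkr,fnr,fnv,fny,frv,ikn,imv,imy,inr,ivy,jkv,jry,kmn] rk=15  ker:mvy,nrv
rk∂_2=15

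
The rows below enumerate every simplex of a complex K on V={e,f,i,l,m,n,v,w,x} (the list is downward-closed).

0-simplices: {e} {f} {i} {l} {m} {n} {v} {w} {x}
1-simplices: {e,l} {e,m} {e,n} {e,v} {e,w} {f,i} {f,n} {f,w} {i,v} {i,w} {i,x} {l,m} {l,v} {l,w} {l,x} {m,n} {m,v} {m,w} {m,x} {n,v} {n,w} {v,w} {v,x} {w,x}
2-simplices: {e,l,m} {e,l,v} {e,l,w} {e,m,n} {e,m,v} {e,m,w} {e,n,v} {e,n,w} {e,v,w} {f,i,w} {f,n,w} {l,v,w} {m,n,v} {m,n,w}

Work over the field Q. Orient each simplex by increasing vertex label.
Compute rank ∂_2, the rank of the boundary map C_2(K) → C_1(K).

rank∂_2=11

n_0=9 n_1=24 n_2=14  [Q]
∂1: piv[el,em,en,ev,ew,fi,fn,ix] rk=8  ker:fw,iv,iw,lm,lv,lw,lx,mn,mv,mw,mx,nv,nw,vw,vx,wx
∂2: piv[elm,elv,elw,emn,emv,emw,env,enw,evw,fiw,fnw] rk=11  ker:lvw,mnv,mnw
rk∂_2=11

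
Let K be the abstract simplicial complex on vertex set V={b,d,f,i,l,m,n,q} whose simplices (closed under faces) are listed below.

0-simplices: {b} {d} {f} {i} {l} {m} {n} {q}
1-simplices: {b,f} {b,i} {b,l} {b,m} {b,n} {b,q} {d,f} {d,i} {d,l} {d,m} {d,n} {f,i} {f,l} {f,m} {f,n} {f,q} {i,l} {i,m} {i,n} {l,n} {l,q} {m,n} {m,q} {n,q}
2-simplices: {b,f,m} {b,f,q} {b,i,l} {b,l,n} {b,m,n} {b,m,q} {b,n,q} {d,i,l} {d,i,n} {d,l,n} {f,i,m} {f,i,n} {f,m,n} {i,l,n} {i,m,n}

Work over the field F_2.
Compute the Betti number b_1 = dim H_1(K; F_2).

b_1=4

n_0=8 n_1=24 n_2=15  [Z2]
∂1: piv[bf,bi,bl,bm,bn,bq,df] rk=7  ker:di,dl,dm,dn,fi,fl,fm,fn,fq,il,im,in,ln,lq,mn,mq,nq
∂2: piv[bfm,bfq,bil,bln,bmn,bmq,bnq,dil,din,dln,fim,fin,fmn] rk=13  ker:iln,imn
b_1=(24−7)−13=4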